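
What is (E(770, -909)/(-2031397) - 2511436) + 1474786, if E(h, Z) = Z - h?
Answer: -2105847698371/2031397 ≈ -1.0367e+6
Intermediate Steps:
(E(770, -909)/(-2031397) - 2511436) + 1474786 = ((-909 - 1*770)/(-2031397) - 2511436) + 1474786 = ((-909 - 770)*(-1/2031397) - 2511436) + 1474786 = (-1679*(-1/2031397) - 2511436) + 1474786 = (1679/2031397 - 2511436) + 1474786 = -5101723554413/2031397 + 1474786 = -2105847698371/2031397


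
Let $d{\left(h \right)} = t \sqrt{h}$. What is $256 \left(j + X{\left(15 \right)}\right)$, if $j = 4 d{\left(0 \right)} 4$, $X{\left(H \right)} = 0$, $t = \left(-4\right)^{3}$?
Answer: $0$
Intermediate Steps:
$t = -64$
$d{\left(h \right)} = - 64 \sqrt{h}$
$j = 0$ ($j = 4 \left(- 64 \sqrt{0}\right) 4 = 4 \left(\left(-64\right) 0\right) 4 = 4 \cdot 0 \cdot 4 = 0 \cdot 4 = 0$)
$256 \left(j + X{\left(15 \right)}\right) = 256 \left(0 + 0\right) = 256 \cdot 0 = 0$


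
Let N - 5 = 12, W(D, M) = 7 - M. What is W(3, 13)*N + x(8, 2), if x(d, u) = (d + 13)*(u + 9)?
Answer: 129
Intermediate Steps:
N = 17 (N = 5 + 12 = 17)
x(d, u) = (9 + u)*(13 + d) (x(d, u) = (13 + d)*(9 + u) = (9 + u)*(13 + d))
W(3, 13)*N + x(8, 2) = (7 - 1*13)*17 + (117 + 9*8 + 13*2 + 8*2) = (7 - 13)*17 + (117 + 72 + 26 + 16) = -6*17 + 231 = -102 + 231 = 129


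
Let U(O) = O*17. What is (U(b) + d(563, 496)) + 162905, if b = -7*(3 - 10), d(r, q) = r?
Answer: 164301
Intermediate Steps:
b = 49 (b = -7*(-7) = 49)
U(O) = 17*O
(U(b) + d(563, 496)) + 162905 = (17*49 + 563) + 162905 = (833 + 563) + 162905 = 1396 + 162905 = 164301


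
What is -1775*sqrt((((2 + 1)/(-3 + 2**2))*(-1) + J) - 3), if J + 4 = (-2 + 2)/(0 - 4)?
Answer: -1775*I*sqrt(10) ≈ -5613.0*I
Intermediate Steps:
J = -4 (J = -4 + (-2 + 2)/(0 - 4) = -4 + 0/(-4) = -4 + 0*(-1/4) = -4 + 0 = -4)
-1775*sqrt((((2 + 1)/(-3 + 2**2))*(-1) + J) - 3) = -1775*sqrt((((2 + 1)/(-3 + 2**2))*(-1) - 4) - 3) = -1775*sqrt(((3/(-3 + 4))*(-1) - 4) - 3) = -1775*sqrt(((3/1)*(-1) - 4) - 3) = -1775*sqrt(((3*1)*(-1) - 4) - 3) = -1775*sqrt((3*(-1) - 4) - 3) = -1775*sqrt((-3 - 4) - 3) = -1775*sqrt(-7 - 3) = -1775*I*sqrt(10)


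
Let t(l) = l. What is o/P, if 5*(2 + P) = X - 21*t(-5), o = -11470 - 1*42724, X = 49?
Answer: -135485/72 ≈ -1881.7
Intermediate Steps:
o = -54194 (o = -11470 - 42724 = -54194)
P = 144/5 (P = -2 + (49 - 21*(-5))/5 = -2 + (49 + 105)/5 = -2 + (⅕)*154 = -2 + 154/5 = 144/5 ≈ 28.800)
o/P = -54194/144/5 = -54194*5/144 = -135485/72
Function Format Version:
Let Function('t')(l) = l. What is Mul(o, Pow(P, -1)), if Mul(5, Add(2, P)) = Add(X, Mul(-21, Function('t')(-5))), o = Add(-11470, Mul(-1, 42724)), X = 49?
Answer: Rational(-135485, 72) ≈ -1881.7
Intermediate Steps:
o = -54194 (o = Add(-11470, -42724) = -54194)
P = Rational(144, 5) (P = Add(-2, Mul(Rational(1, 5), Add(49, Mul(-21, -5)))) = Add(-2, Mul(Rational(1, 5), Add(49, 105))) = Add(-2, Mul(Rational(1, 5), 154)) = Add(-2, Rational(154, 5)) = Rational(144, 5) ≈ 28.800)
Mul(o, Pow(P, -1)) = Mul(-54194, Pow(Rational(144, 5), -1)) = Mul(-54194, Rational(5, 144)) = Rational(-135485, 72)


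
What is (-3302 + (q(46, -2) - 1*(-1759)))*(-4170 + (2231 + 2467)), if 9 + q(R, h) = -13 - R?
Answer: -850608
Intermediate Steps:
q(R, h) = -22 - R (q(R, h) = -9 + (-13 - R) = -22 - R)
(-3302 + (q(46, -2) - 1*(-1759)))*(-4170 + (2231 + 2467)) = (-3302 + ((-22 - 1*46) - 1*(-1759)))*(-4170 + (2231 + 2467)) = (-3302 + ((-22 - 46) + 1759))*(-4170 + 4698) = (-3302 + (-68 + 1759))*528 = (-3302 + 1691)*528 = -1611*528 = -850608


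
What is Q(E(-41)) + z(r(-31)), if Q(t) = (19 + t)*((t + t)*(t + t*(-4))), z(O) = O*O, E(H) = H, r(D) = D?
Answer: 222853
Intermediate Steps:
z(O) = O²
Q(t) = -6*t²*(19 + t) (Q(t) = (19 + t)*((2*t)*(t - 4*t)) = (19 + t)*((2*t)*(-3*t)) = (19 + t)*(-6*t²) = -6*t²*(19 + t))
Q(E(-41)) + z(r(-31)) = 6*(-41)²*(-19 - 1*(-41)) + (-31)² = 6*1681*(-19 + 41) + 961 = 6*1681*22 + 961 = 221892 + 961 = 222853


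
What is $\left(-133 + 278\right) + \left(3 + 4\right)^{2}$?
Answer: $194$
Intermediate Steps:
$\left(-133 + 278\right) + \left(3 + 4\right)^{2} = 145 + 7^{2} = 145 + 49 = 194$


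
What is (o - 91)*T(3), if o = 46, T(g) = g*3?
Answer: -405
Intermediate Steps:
T(g) = 3*g
(o - 91)*T(3) = (46 - 91)*(3*3) = -45*9 = -405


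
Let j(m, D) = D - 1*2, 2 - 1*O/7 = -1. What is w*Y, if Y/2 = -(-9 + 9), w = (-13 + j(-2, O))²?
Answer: 0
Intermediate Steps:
O = 21 (O = 14 - 7*(-1) = 14 + 7 = 21)
j(m, D) = -2 + D (j(m, D) = D - 2 = -2 + D)
w = 36 (w = (-13 + (-2 + 21))² = (-13 + 19)² = 6² = 36)
Y = 0 (Y = 2*(-(-9 + 9)) = 2*(-1*0) = 2*0 = 0)
w*Y = 36*0 = 0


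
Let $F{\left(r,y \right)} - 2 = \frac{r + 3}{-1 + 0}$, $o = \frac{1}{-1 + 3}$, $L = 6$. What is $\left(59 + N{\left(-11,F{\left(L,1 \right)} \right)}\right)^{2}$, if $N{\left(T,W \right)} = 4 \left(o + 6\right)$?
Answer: $7225$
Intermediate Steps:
$o = \frac{1}{2} \approx 0.5$
$F{\left(r,y \right)} = -1 - r$ ($F{\left(r,y \right)} = 2 + \frac{r + 3}{-1 + 0} = 2 + \frac{3 + r}{-1} = 2 + \left(3 + r\right) \left(-1\right) = 2 - \left(3 + r\right) = -1 - r$)
$N{\left(T,W \right)} = 26$ ($N{\left(T,W \right)} = 4 \left(\frac{1}{2} + 6\right) = 4 \cdot \frac{13}{2} = 26$)
$\left(59 + N{\left(-11,F{\left(L,1 \right)} \right)}\right)^{2} = \left(59 + 26\right)^{2} = 85^{2} = 7225$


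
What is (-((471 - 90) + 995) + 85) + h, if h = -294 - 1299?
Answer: -2884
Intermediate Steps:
h = -1593
(-((471 - 90) + 995) + 85) + h = (-((471 - 90) + 995) + 85) - 1593 = (-(381 + 995) + 85) - 1593 = (-1*1376 + 85) - 1593 = (-1376 + 85) - 1593 = -1291 - 1593 = -2884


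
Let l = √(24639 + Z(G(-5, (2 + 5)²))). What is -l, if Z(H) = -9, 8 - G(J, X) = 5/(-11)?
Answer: -√24630 ≈ -156.94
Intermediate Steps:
G(J, X) = 93/11 (G(J, X) = 8 - 5/(-11) = 8 - 5*(-1)/11 = 8 - 1*(-5/11) = 8 + 5/11 = 93/11)
l = √24630 (l = √(24639 - 9) = √24630 ≈ 156.94)
-l = -√24630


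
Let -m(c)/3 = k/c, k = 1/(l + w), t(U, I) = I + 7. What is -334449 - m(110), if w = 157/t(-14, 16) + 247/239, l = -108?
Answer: -20251529108571/60551920 ≈ -3.3445e+5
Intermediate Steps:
t(U, I) = 7 + I
w = 43204/5497 (w = 157/(7 + 16) + 247/239 = 157/23 + 247*(1/239) = 157*(1/23) + 247/239 = 157/23 + 247/239 = 43204/5497 ≈ 7.8596)
k = -5497/550472 (k = 1/(-108 + 43204/5497) = 1/(-550472/5497) = -5497/550472 ≈ -0.0099860)
m(c) = 16491/(550472*c) (m(c) = -(-16491)/(550472*c) = 16491/(550472*c))
-334449 - m(110) = -334449 - 16491/(550472*110) = -334449 - 1*16491/60551920 = -334449 - 16491/60551920 = -20251529108571/60551920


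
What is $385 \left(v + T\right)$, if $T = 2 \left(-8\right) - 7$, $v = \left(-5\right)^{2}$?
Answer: $770$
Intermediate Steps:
$v = 25$
$T = -23$ ($T = -16 - 7 = -23$)
$385 \left(v + T\right) = 385 \left(25 - 23\right) = 385 \cdot 2 = 770$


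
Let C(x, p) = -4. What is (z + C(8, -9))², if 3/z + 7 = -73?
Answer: 104329/6400 ≈ 16.301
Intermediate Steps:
z = -3/80 (z = 3/(-7 - 73) = 3/(-80) = 3*(-1/80) = -3/80 ≈ -0.037500)
(z + C(8, -9))² = (-3/80 - 4)² = (-323/80)² = 104329/6400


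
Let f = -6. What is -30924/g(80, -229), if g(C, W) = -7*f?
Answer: -5154/7 ≈ -736.29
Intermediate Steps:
g(C, W) = 42 (g(C, W) = -7*(-6) = 42)
-30924/g(80, -229) = -30924/42 = -30924*1/42 = -5154/7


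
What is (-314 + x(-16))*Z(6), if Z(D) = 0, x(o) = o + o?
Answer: 0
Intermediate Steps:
x(o) = 2*o
(-314 + x(-16))*Z(6) = (-314 + 2*(-16))*0 = (-314 - 32)*0 = -346*0 = 0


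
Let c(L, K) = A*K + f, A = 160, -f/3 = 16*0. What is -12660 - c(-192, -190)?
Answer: 17740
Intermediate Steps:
f = 0 (f = -48*0 = -3*0 = 0)
c(L, K) = 160*K (c(L, K) = 160*K + 0 = 160*K)
-12660 - c(-192, -190) = -12660 - 160*(-190) = -12660 - 1*(-30400) = -12660 + 30400 = 17740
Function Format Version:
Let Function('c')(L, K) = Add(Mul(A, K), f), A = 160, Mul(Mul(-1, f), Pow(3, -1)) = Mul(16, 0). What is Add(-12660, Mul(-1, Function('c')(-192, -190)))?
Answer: 17740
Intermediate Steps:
f = 0 (f = Mul(-3, Mul(16, 0)) = Mul(-3, 0) = 0)
Function('c')(L, K) = Mul(160, K) (Function('c')(L, K) = Add(Mul(160, K), 0) = Mul(160, K))
Add(-12660, Mul(-1, Function('c')(-192, -190))) = Add(-12660, Mul(-1, Mul(160, -190))) = Add(-12660, Mul(-1, -30400)) = Add(-12660, 30400) = 17740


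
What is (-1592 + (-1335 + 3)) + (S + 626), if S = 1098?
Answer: -1200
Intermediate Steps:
(-1592 + (-1335 + 3)) + (S + 626) = (-1592 + (-1335 + 3)) + (1098 + 626) = (-1592 - 1332) + 1724 = -2924 + 1724 = -1200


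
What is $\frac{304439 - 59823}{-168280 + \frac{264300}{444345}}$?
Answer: $- \frac{1811564942}{1246235205} \approx -1.4536$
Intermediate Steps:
$\frac{304439 - 59823}{-168280 + \frac{264300}{444345}} = \frac{244616}{-168280 + 264300 \cdot \frac{1}{444345}} = \frac{244616}{-168280 + \frac{17620}{29623}} = \frac{244616}{- \frac{4984940820}{29623}} = 244616 \left(- \frac{29623}{4984940820}\right) = - \frac{1811564942}{1246235205}$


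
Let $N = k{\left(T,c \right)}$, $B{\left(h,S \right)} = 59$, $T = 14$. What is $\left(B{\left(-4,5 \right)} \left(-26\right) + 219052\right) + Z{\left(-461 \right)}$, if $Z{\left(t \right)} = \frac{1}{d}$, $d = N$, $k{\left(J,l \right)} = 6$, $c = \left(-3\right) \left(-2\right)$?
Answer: $\frac{1305109}{6} \approx 2.1752 \cdot 10^{5}$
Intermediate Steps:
$c = 6$
$N = 6$
$d = 6$
$Z{\left(t \right)} = \frac{1}{6}$
$\left(B{\left(-4,5 \right)} \left(-26\right) + 219052\right) + Z{\left(-461 \right)} = \left(59 \left(-26\right) + 219052\right) + \frac{1}{6} = \left(-1534 + 219052\right) + \frac{1}{6} = 217518 + \frac{1}{6} = \frac{1305109}{6}$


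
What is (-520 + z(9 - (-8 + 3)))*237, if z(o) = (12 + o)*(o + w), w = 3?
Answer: -18486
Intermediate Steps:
z(o) = (3 + o)*(12 + o) (z(o) = (12 + o)*(o + 3) = (12 + o)*(3 + o) = (3 + o)*(12 + o))
(-520 + z(9 - (-8 + 3)))*237 = (-520 + (36 + (9 - (-8 + 3))² + 15*(9 - (-8 + 3))))*237 = (-520 + (36 + (9 - 1*(-5))² + 15*(9 - 1*(-5))))*237 = (-520 + (36 + (9 + 5)² + 15*(9 + 5)))*237 = (-520 + (36 + 14² + 15*14))*237 = (-520 + (36 + 196 + 210))*237 = (-520 + 442)*237 = -78*237 = -18486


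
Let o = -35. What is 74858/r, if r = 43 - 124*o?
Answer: 74858/4383 ≈ 17.079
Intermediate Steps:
r = 4383 (r = 43 - 124*(-35) = 43 + 4340 = 4383)
74858/r = 74858/4383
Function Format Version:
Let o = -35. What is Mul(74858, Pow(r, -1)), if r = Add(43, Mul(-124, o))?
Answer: Rational(74858, 4383) ≈ 17.079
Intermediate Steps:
r = 4383 (r = Add(43, Mul(-124, -35)) = Add(43, 4340) = 4383)
Mul(74858, Pow(r, -1)) = Mul(74858, Pow(4383, -1)) = Mul(74858, Rational(1, 4383)) = Rational(74858, 4383)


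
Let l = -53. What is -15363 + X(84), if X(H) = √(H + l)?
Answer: -15363 + √31 ≈ -15357.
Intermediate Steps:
X(H) = √(-53 + H) (X(H) = √(H - 53) = √(-53 + H))
-15363 + X(84) = -15363 + √(-53 + 84) = -15363 + √31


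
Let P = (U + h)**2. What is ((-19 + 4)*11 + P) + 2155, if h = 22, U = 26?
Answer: 4294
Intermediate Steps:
P = 2304 (P = (26 + 22)**2 = 48**2 = 2304)
((-19 + 4)*11 + P) + 2155 = ((-19 + 4)*11 + 2304) + 2155 = (-15*11 + 2304) + 2155 = (-165 + 2304) + 2155 = 2139 + 2155 = 4294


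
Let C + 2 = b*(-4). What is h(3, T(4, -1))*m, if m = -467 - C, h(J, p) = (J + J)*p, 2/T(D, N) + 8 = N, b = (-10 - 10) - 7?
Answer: 764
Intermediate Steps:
b = -27 (b = -20 - 7 = -27)
T(D, N) = 2/(-8 + N)
h(J, p) = 2*J*p (h(J, p) = (2*J)*p = 2*J*p)
C = 106 (C = -2 - 27*(-4) = -2 + 108 = 106)
m = -573 (m = -467 - 1*106 = -467 - 106 = -573)
h(3, T(4, -1))*m = (2*3*(2/(-8 - 1)))*(-573) = (2*3*(2/(-9)))*(-573) = (2*3*(2*(-⅑)))*(-573) = (2*3*(-2/9))*(-573) = -4/3*(-573) = 764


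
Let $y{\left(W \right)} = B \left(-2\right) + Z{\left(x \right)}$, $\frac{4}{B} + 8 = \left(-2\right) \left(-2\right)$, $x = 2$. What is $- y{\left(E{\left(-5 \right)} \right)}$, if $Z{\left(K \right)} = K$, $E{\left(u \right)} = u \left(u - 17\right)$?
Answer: $-4$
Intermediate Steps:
$B = -1$ ($B = \frac{4}{-8 - -4} = \frac{4}{-8 + 4} = \frac{4}{-4} = 4 \left(- \frac{1}{4}\right) = -1$)
$E{\left(u \right)} = u \left(-17 + u\right)$
$y{\left(W \right)} = 4$ ($y{\left(W \right)} = \left(-1\right) \left(-2\right) + 2 = 2 + 2 = 4$)
$- y{\left(E{\left(-5 \right)} \right)} = \left(-1\right) 4 = -4$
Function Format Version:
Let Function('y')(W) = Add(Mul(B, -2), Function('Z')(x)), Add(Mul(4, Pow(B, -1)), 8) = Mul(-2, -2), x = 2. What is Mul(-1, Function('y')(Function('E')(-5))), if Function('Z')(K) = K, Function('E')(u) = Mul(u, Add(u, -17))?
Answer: -4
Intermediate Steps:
B = -1 (B = Mul(4, Pow(Add(-8, Mul(-2, -2)), -1)) = Mul(4, Pow(Add(-8, 4), -1)) = Mul(4, Pow(-4, -1)) = Mul(4, Rational(-1, 4)) = -1)
Function('E')(u) = Mul(u, Add(-17, u))
Function('y')(W) = 4 (Function('y')(W) = Add(Mul(-1, -2), 2) = Add(2, 2) = 4)
Mul(-1, Function('y')(Function('E')(-5))) = Mul(-1, 4) = -4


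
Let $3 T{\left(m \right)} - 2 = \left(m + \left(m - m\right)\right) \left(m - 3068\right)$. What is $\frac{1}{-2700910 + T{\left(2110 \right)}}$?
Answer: $- \frac{3}{10124108} \approx -2.9632 \cdot 10^{-7}$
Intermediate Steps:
$T{\left(m \right)} = \frac{2}{3} + \frac{m \left(-3068 + m\right)}{3}$ ($T{\left(m \right)} = \frac{2}{3} + \frac{\left(m + \left(m - m\right)\right) \left(m - 3068\right)}{3} = \frac{2}{3} + \frac{\left(m + 0\right) \left(-3068 + m\right)}{3} = \frac{2}{3} + \frac{m \left(-3068 + m\right)}{3}$)
$\frac{1}{-2700910 + T{\left(2110 \right)}} = \frac{1}{-2700910 + \left(\frac{2}{3} - \frac{6473480}{3} + \frac{2110^{2}}{3}\right)} = \frac{1}{-2700910 + \left(\frac{2}{3} - \frac{6473480}{3} + \frac{1}{3} \cdot 4452100\right)} = \frac{1}{-2700910 + \left(\frac{2}{3} - \frac{6473480}{3} + \frac{4452100}{3}\right)} = \frac{1}{-2700910 - \frac{2021378}{3}} = \frac{1}{- \frac{10124108}{3}} = - \frac{3}{10124108}$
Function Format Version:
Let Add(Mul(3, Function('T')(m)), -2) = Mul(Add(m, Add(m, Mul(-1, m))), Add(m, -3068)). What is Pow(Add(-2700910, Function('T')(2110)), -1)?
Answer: Rational(-3, 10124108) ≈ -2.9632e-7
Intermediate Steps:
Function('T')(m) = Add(Rational(2, 3), Mul(Rational(1, 3), m, Add(-3068, m))) (Function('T')(m) = Add(Rational(2, 3), Mul(Rational(1, 3), Mul(Add(m, Add(m, Mul(-1, m))), Add(m, -3068)))) = Add(Rational(2, 3), Mul(Rational(1, 3), Mul(Add(m, 0), Add(-3068, m)))) = Add(Rational(2, 3), Mul(Rational(1, 3), Mul(m, Add(-3068, m)))) = Add(Rational(2, 3), Mul(Rational(1, 3), m, Add(-3068, m))))
Pow(Add(-2700910, Function('T')(2110)), -1) = Pow(Add(-2700910, Add(Rational(2, 3), Mul(Rational(-3068, 3), 2110), Mul(Rational(1, 3), Pow(2110, 2)))), -1) = Pow(Add(-2700910, Add(Rational(2, 3), Rational(-6473480, 3), Mul(Rational(1, 3), 4452100))), -1) = Pow(Add(-2700910, Add(Rational(2, 3), Rational(-6473480, 3), Rational(4452100, 3))), -1) = Pow(Add(-2700910, Rational(-2021378, 3)), -1) = Pow(Rational(-10124108, 3), -1) = Rational(-3, 10124108)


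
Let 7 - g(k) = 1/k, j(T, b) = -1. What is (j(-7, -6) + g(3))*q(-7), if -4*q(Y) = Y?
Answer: 119/12 ≈ 9.9167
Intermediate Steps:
g(k) = 7 - 1/k
q(Y) = -Y/4
(j(-7, -6) + g(3))*q(-7) = (-1 + (7 - 1/3))*(-¼*(-7)) = (-1 + (7 - 1*⅓))*(7/4) = (-1 + (7 - ⅓))*(7/4) = (-1 + 20/3)*(7/4) = (17/3)*(7/4) = 119/12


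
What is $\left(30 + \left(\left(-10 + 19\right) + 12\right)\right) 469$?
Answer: $23919$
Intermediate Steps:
$\left(30 + \left(\left(-10 + 19\right) + 12\right)\right) 469 = \left(30 + \left(9 + 12\right)\right) 469 = \left(30 + 21\right) 469 = 51 \cdot 469 = 23919$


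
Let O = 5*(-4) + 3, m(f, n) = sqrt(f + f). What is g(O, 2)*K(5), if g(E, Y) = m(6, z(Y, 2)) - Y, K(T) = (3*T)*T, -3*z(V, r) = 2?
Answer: -150 + 150*sqrt(3) ≈ 109.81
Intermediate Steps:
z(V, r) = -2/3 (z(V, r) = -1/3*2 = -2/3)
m(f, n) = sqrt(2)*sqrt(f) (m(f, n) = sqrt(2*f) = sqrt(2)*sqrt(f))
K(T) = 3*T**2
O = -17 (O = -20 + 3 = -17)
g(E, Y) = -Y + 2*sqrt(3) (g(E, Y) = sqrt(2)*sqrt(6) - Y = 2*sqrt(3) - Y = -Y + 2*sqrt(3))
g(O, 2)*K(5) = (-1*2 + 2*sqrt(3))*(3*5**2) = (-2 + 2*sqrt(3))*(3*25) = (-2 + 2*sqrt(3))*75 = -150 + 150*sqrt(3)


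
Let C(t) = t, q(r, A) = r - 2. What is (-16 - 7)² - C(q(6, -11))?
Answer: 525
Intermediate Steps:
q(r, A) = -2 + r
(-16 - 7)² - C(q(6, -11)) = (-16 - 7)² - (-2 + 6) = (-23)² - 1*4 = 529 - 4 = 525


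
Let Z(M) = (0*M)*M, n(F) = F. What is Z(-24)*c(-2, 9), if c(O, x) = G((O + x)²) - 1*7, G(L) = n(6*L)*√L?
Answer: 0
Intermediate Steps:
Z(M) = 0 (Z(M) = 0*M = 0)
G(L) = 6*L^(3/2) (G(L) = (6*L)*√L = 6*L^(3/2))
c(O, x) = -7 + 6*((O + x)²)^(3/2) (c(O, x) = 6*((O + x)²)^(3/2) - 1*7 = 6*((O + x)²)^(3/2) - 7 = -7 + 6*((O + x)²)^(3/2))
Z(-24)*c(-2, 9) = 0*(-7 + 6*√((-2 + 9)²)*(-2 + 9)²) = 0*(-7 + 6*√(7²)*7²) = 0*(-7 + 6*√49*49) = 0*(-7 + 6*7*49) = 0*(-7 + 2058) = 0*2051 = 0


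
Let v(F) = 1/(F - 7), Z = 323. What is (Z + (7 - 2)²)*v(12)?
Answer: 348/5 ≈ 69.600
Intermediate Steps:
v(F) = 1/(-7 + F)
(Z + (7 - 2)²)*v(12) = (323 + (7 - 2)²)/(-7 + 12) = (323 + 5²)/5 = (323 + 25)*(⅕) = 348*(⅕) = 348/5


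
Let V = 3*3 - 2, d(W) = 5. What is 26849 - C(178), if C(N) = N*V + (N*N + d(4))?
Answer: -6086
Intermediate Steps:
V = 7 (V = 9 - 2 = 7)
C(N) = 5 + N² + 7*N (C(N) = N*7 + (N*N + 5) = 7*N + (N² + 5) = 7*N + (5 + N²) = 5 + N² + 7*N)
26849 - C(178) = 26849 - (5 + 178² + 7*178) = 26849 - (5 + 31684 + 1246) = 26849 - 1*32935 = 26849 - 32935 = -6086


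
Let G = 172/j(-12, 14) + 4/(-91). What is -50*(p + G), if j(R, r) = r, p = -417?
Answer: 1841650/91 ≈ 20238.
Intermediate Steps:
G = 1114/91 (G = 172/14 + 4/(-91) = 172*(1/14) + 4*(-1/91) = 86/7 - 4/91 = 1114/91 ≈ 12.242)
-50*(p + G) = -50*(-417 + 1114/91) = -50*(-36833/91) = 1841650/91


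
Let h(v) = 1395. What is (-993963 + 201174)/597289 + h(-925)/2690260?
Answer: -426395063397/321372541028 ≈ -1.3268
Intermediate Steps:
(-993963 + 201174)/597289 + h(-925)/2690260 = (-993963 + 201174)/597289 + 1395/2690260 = -792789*1/597289 + 1395*(1/2690260) = -792789/597289 + 279/538052 = -426395063397/321372541028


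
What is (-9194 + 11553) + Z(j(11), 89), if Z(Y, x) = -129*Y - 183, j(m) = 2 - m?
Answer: 3337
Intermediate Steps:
Z(Y, x) = -183 - 129*Y
(-9194 + 11553) + Z(j(11), 89) = (-9194 + 11553) + (-183 - 129*(2 - 1*11)) = 2359 + (-183 - 129*(2 - 11)) = 2359 + (-183 - 129*(-9)) = 2359 + (-183 + 1161) = 2359 + 978 = 3337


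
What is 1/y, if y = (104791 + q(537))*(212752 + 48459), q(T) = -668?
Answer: 1/27198072953 ≈ 3.6767e-11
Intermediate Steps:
y = 27198072953 (y = (104791 - 668)*(212752 + 48459) = 104123*261211 = 27198072953)
1/y = 1/27198072953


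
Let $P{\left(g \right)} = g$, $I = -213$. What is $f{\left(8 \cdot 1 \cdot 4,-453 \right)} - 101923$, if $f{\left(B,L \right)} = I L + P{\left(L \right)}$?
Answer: $-5887$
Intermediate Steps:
$f{\left(B,L \right)} = - 212 L$ ($f{\left(B,L \right)} = - 213 L + L = - 212 L$)
$f{\left(8 \cdot 1 \cdot 4,-453 \right)} - 101923 = \left(-212\right) \left(-453\right) - 101923 = 96036 - 101923 = -5887$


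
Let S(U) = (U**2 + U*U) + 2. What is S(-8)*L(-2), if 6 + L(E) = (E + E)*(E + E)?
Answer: 1300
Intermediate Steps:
L(E) = -6 + 4*E**2 (L(E) = -6 + (E + E)*(E + E) = -6 + (2*E)*(2*E) = -6 + 4*E**2)
S(U) = 2 + 2*U**2 (S(U) = (U**2 + U**2) + 2 = 2*U**2 + 2 = 2 + 2*U**2)
S(-8)*L(-2) = (2 + 2*(-8)**2)*(-6 + 4*(-2)**2) = (2 + 2*64)*(-6 + 4*4) = (2 + 128)*(-6 + 16) = 130*10 = 1300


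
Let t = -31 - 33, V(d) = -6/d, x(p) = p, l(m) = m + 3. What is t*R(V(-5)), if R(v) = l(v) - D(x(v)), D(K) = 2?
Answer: -704/5 ≈ -140.80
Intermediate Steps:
l(m) = 3 + m
R(v) = 1 + v (R(v) = (3 + v) - 1*2 = (3 + v) - 2 = 1 + v)
t = -64
t*R(V(-5)) = -64*(1 - 6/(-5)) = -64*(1 - 6*(-1/5)) = -64*(1 + 6/5) = -64*11/5 = -704/5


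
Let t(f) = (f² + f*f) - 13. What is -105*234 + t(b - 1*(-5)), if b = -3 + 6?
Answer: -24455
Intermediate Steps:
b = 3
t(f) = -13 + 2*f² (t(f) = (f² + f²) - 13 = 2*f² - 13 = -13 + 2*f²)
-105*234 + t(b - 1*(-5)) = -105*234 + (-13 + 2*(3 - 1*(-5))²) = -24570 + (-13 + 2*(3 + 5)²) = -24570 + (-13 + 2*8²) = -24570 + (-13 + 2*64) = -24570 + (-13 + 128) = -24570 + 115 = -24455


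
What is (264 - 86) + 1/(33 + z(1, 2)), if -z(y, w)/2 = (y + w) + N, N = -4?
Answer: 6231/35 ≈ 178.03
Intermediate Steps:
z(y, w) = 8 - 2*w - 2*y (z(y, w) = -2*((y + w) - 4) = -2*((w + y) - 4) = -2*(-4 + w + y) = 8 - 2*w - 2*y)
(264 - 86) + 1/(33 + z(1, 2)) = (264 - 86) + 1/(33 + (8 - 2*2 - 2*1)) = 178 + 1/(33 + (8 - 4 - 2)) = 178 + 1/(33 + 2) = 178 + 1/35 = 6231/35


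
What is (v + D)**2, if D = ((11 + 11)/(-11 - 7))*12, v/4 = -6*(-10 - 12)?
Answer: 2371600/9 ≈ 2.6351e+5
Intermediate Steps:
v = 528 (v = 4*(-6*(-10 - 12)) = 4*(-6*(-22)) = 4*132 = 528)
D = -44/3 (D = (22/(-18))*12 = (22*(-1/18))*12 = -11/9*12 = -44/3 ≈ -14.667)
(v + D)**2 = (528 - 44/3)**2 = (1540/3)**2 = 2371600/9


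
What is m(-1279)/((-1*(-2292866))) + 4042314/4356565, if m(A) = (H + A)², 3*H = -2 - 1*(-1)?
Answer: 73794812219588/44950588943805 ≈ 1.6417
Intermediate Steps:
H = -⅓ (H = (-2 - 1*(-1))/3 = (-2 + 1)/3 = (⅓)*(-1) = -⅓ ≈ -0.33333)
m(A) = (-⅓ + A)²
m(-1279)/((-1*(-2292866))) + 4042314/4356565 = ((-1 + 3*(-1279))²/9)/((-1*(-2292866))) + 4042314/4356565 = ((-1 - 3837)²/9)/2292866 + 4042314*(1/4356565) = ((⅑)*(-3838)²)*(1/2292866) + 4042314/4356565 = ((⅑)*14730244)*(1/2292866) + 4042314/4356565 = (14730244/9)*(1/2292866) + 4042314/4356565 = 7365122/10317897 + 4042314/4356565 = 73794812219588/44950588943805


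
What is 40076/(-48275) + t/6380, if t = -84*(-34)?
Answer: -5890574/15399725 ≈ -0.38251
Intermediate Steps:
t = 2856
40076/(-48275) + t/6380 = 40076/(-48275) + 2856/6380 = 40076*(-1/48275) + 2856*(1/6380) = -40076/48275 + 714/1595 = -5890574/15399725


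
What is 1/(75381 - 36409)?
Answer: 1/38972 ≈ 2.5659e-5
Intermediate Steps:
1/(75381 - 36409) = 1/38972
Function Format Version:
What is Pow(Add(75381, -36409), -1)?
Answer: Rational(1, 38972) ≈ 2.5659e-5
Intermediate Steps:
Pow(Add(75381, -36409), -1) = Pow(38972, -1) = Rational(1, 38972)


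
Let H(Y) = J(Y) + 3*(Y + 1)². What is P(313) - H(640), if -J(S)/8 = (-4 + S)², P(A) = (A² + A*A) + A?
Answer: 2199576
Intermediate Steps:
P(A) = A + 2*A² (P(A) = (A² + A²) + A = 2*A² + A = A + 2*A²)
J(S) = -8*(-4 + S)²
H(Y) = -8*(-4 + Y)² + 3*(1 + Y)² (H(Y) = -8*(-4 + Y)² + 3*(Y + 1)² = -8*(-4 + Y)² + 3*(1 + Y)²)
P(313) - H(640) = 313*(1 + 2*313) - (-125 - 5*640² + 70*640) = 313*(1 + 626) - (-125 - 5*409600 + 44800) = 313*627 - (-125 - 2048000 + 44800) = 196251 - 1*(-2003325) = 196251 + 2003325 = 2199576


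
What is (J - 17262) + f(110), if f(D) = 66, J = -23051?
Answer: -40247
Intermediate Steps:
(J - 17262) + f(110) = (-23051 - 17262) + 66 = -40313 + 66 = -40247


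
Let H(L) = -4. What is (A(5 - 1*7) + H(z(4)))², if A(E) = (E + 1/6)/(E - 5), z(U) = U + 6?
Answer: 24649/1764 ≈ 13.973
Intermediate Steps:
z(U) = 6 + U
A(E) = (⅙ + E)/(-5 + E) (A(E) = (E + ⅙)/(-5 + E) = (⅙ + E)/(-5 + E))
(A(5 - 1*7) + H(z(4)))² = ((⅙ + (5 - 1*7))/(-5 + (5 - 1*7)) - 4)² = ((⅙ + (5 - 7))/(-5 + (5 - 7)) - 4)² = ((⅙ - 2)/(-5 - 2) - 4)² = (-11/6/(-7) - 4)² = (-⅐*(-11/6) - 4)² = (11/42 - 4)² = (-157/42)² = 24649/1764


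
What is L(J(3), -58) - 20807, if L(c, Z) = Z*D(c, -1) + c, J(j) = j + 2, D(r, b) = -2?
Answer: -20686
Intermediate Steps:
J(j) = 2 + j
L(c, Z) = c - 2*Z (L(c, Z) = Z*(-2) + c = -2*Z + c = c - 2*Z)
L(J(3), -58) - 20807 = ((2 + 3) - 2*(-58)) - 20807 = (5 + 116) - 20807 = 121 - 20807 = -20686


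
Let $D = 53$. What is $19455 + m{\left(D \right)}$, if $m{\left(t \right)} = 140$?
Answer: $19595$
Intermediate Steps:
$19455 + m{\left(D \right)} = 19455 + 140 = 19595$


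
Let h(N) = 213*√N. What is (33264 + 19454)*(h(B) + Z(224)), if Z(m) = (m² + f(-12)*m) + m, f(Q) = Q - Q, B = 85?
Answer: 2656987200 + 11228934*√85 ≈ 2.7605e+9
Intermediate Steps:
f(Q) = 0
Z(m) = m + m² (Z(m) = (m² + 0*m) + m = (m² + 0) + m = m² + m = m + m²)
(33264 + 19454)*(h(B) + Z(224)) = (33264 + 19454)*(213*√85 + 224*(1 + 224)) = 52718*(213*√85 + 224*225) = 52718*(213*√85 + 50400) = 52718*(50400 + 213*√85) = 2656987200 + 11228934*√85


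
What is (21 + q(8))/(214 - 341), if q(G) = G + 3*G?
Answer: -53/127 ≈ -0.41732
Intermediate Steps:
q(G) = 4*G
(21 + q(8))/(214 - 341) = (21 + 4*8)/(214 - 341) = (21 + 32)/(-127) = 53*(-1/127) = -53/127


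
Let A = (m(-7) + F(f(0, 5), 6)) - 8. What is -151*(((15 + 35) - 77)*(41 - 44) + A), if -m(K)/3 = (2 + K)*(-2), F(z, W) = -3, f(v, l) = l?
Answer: -6040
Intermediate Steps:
m(K) = 12 + 6*K (m(K) = -3*(2 + K)*(-2) = -3*(-4 - 2*K) = 12 + 6*K)
A = -41 (A = ((12 + 6*(-7)) - 3) - 8 = ((12 - 42) - 3) - 8 = (-30 - 3) - 8 = -33 - 8 = -41)
-151*(((15 + 35) - 77)*(41 - 44) + A) = -151*(((15 + 35) - 77)*(41 - 44) - 41) = -151*((50 - 77)*(-3) - 41) = -151*(-27*(-3) - 41) = -151*(81 - 41) = -151*40 = -6040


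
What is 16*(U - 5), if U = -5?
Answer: -160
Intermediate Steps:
16*(U - 5) = 16*(-5 - 5) = 16*(-10) = -160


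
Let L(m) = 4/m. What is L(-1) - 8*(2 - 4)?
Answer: 12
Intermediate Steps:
L(-1) - 8*(2 - 4) = 4/(-1) - 8*(2 - 4) = 4*(-1) - 8*(-2) = -4 + 16 = 12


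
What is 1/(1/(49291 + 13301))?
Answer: 62592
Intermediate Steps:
1/(1/(49291 + 13301)) = 1/(1/62592) = 62592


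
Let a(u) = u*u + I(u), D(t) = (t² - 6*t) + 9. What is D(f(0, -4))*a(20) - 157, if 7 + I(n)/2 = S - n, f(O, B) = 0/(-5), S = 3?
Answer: 3011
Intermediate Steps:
f(O, B) = 0 (f(O, B) = 0*(-⅕) = 0)
I(n) = -8 - 2*n (I(n) = -14 + 2*(3 - n) = -14 + (6 - 2*n) = -8 - 2*n)
D(t) = 9 + t² - 6*t
a(u) = -8 + u² - 2*u (a(u) = u*u + (-8 - 2*u) = u² + (-8 - 2*u) = -8 + u² - 2*u)
D(f(0, -4))*a(20) - 157 = (9 + 0² - 6*0)*(-8 + 20² - 2*20) - 157 = (9 + 0 + 0)*(-8 + 400 - 40) - 157 = 9*352 - 157 = 3168 - 157 = 3011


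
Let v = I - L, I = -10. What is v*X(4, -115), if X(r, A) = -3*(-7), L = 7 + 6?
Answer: -483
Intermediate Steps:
L = 13
X(r, A) = 21
v = -23 (v = -10 - 1*13 = -10 - 13 = -23)
v*X(4, -115) = -23*21 = -483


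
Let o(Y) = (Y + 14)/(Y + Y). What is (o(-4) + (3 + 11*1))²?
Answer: 2601/16 ≈ 162.56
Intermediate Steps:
o(Y) = (14 + Y)/(2*Y) (o(Y) = (14 + Y)/((2*Y)) = (14 + Y)*(1/(2*Y)) = (14 + Y)/(2*Y))
(o(-4) + (3 + 11*1))² = ((½)*(14 - 4)/(-4) + (3 + 11*1))² = ((½)*(-¼)*10 + (3 + 11))² = (-5/4 + 14)² = (51/4)² = 2601/16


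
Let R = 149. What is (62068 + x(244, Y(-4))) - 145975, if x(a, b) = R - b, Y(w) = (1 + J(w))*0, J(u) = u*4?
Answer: -83758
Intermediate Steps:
J(u) = 4*u
Y(w) = 0 (Y(w) = (1 + 4*w)*0 = 0)
x(a, b) = 149 - b
(62068 + x(244, Y(-4))) - 145975 = (62068 + (149 - 1*0)) - 145975 = (62068 + (149 + 0)) - 145975 = (62068 + 149) - 145975 = 62217 - 145975 = -83758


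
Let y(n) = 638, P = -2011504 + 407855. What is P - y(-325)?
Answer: -1604287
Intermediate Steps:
P = -1603649
P - y(-325) = -1603649 - 1*638 = -1603649 - 638 = -1604287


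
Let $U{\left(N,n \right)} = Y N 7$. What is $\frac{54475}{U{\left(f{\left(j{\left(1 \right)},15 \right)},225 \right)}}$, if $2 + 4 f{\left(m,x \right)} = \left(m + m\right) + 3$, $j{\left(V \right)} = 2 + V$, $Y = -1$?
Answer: $- \frac{217900}{49} \approx -4446.9$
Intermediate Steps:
$f{\left(m,x \right)} = \frac{1}{4} + \frac{m}{2}$ ($f{\left(m,x \right)} = - \frac{1}{2} + \frac{\left(m + m\right) + 3}{4} = - \frac{1}{2} + \frac{2 m + 3}{4} = - \frac{1}{2} + \frac{3 + 2 m}{4} = - \frac{1}{2} + \left(\frac{3}{4} + \frac{m}{2}\right) = \frac{1}{4} + \frac{m}{2}$)
$U{\left(N,n \right)} = - 7 N$ ($U{\left(N,n \right)} = - N 7 = - 7 N$)
$\frac{54475}{U{\left(f{\left(j{\left(1 \right)},15 \right)},225 \right)}} = \frac{54475}{\left(-7\right) \left(\frac{1}{4} + \frac{2 + 1}{2}\right)} = \frac{54475}{\left(-7\right) \left(\frac{1}{4} + \frac{1}{2} \cdot 3\right)} = \frac{54475}{\left(-7\right) \left(\frac{1}{4} + \frac{3}{2}\right)} = \frac{54475}{\left(-7\right) \frac{7}{4}} = \frac{54475}{- \frac{49}{4}} = 54475 \left(- \frac{4}{49}\right) = - \frac{217900}{49}$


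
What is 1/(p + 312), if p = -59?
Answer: 1/253 ≈ 0.0039526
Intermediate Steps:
1/(p + 312) = 1/(-59 + 312) = 1/253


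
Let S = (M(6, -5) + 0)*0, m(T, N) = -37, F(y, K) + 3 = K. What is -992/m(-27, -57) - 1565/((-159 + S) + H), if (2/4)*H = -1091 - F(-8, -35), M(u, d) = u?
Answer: 460957/16761 ≈ 27.502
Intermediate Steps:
F(y, K) = -3 + K
H = -2106 (H = 2*(-1091 - (-3 - 35)) = 2*(-1091 - 1*(-38)) = 2*(-1091 + 38) = 2*(-1053) = -2106)
S = 0 (S = (6 + 0)*0 = 6*0 = 0)
-992/m(-27, -57) - 1565/((-159 + S) + H) = -992/(-37) - 1565/((-159 + 0) - 2106) = -992*(-1/37) - 1565/(-159 - 2106) = 992/37 - 1565/(-2265) = 992/37 - 1565*(-1/2265) = 992/37 + 313/453 = 460957/16761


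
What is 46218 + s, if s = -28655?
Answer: 17563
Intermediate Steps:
46218 + s = 46218 - 28655 = 17563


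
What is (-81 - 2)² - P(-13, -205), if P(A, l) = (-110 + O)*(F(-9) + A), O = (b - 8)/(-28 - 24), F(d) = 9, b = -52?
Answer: 83897/13 ≈ 6453.6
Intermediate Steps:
O = 15/13 (O = (-52 - 8)/(-28 - 24) = -60/(-52) = -60*(-1/52) = 15/13 ≈ 1.1538)
P(A, l) = -12735/13 - 1415*A/13 (P(A, l) = (-110 + 15/13)*(9 + A) = -1415*(9 + A)/13 = -12735/13 - 1415*A/13)
(-81 - 2)² - P(-13, -205) = (-81 - 2)² - (-12735/13 - 1415/13*(-13)) = (-83)² - (-12735/13 + 1415) = 6889 - 1*5660/13 = 6889 - 5660/13 = 83897/13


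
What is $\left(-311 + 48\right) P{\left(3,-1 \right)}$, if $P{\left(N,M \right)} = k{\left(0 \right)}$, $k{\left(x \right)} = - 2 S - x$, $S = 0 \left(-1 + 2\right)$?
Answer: $0$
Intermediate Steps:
$S = 0$ ($S = 0 \cdot 1 = 0$)
$k{\left(x \right)} = - x$ ($k{\left(x \right)} = \left(-2\right) 0 - x = 0 - x = - x$)
$P{\left(N,M \right)} = 0$ ($P{\left(N,M \right)} = \left(-1\right) 0 = 0$)
$\left(-311 + 48\right) P{\left(3,-1 \right)} = \left(-311 + 48\right) 0 = \left(-263\right) 0 = 0$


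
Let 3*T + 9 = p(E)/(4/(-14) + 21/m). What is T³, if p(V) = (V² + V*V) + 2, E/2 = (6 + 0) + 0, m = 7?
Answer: 6424482779/185193 ≈ 34691.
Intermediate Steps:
E = 12 (E = 2*((6 + 0) + 0) = 2*(6 + 0) = 2*6 = 12)
p(V) = 2 + 2*V² (p(V) = (V² + V²) + 2 = 2*V² + 2 = 2 + 2*V²)
T = 1859/57 (T = -3 + ((2 + 2*12²)/(4/(-14) + 21/7))/3 = -3 + ((2 + 2*144)/(4*(-1/14) + 21*(⅐)))/3 = -3 + ((2 + 288)/(-2/7 + 3))/3 = -3 + (290/(19/7))/3 = -3 + (290*(7/19))/3 = -3 + (⅓)*(2030/19) = -3 + 2030/57 = 1859/57 ≈ 32.614)
T³ = (1859/57)³ = 6424482779/185193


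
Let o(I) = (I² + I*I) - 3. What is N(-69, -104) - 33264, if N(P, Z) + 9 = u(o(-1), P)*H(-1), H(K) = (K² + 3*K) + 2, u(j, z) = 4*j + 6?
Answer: -33273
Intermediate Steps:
o(I) = -3 + 2*I² (o(I) = (I² + I²) - 3 = 2*I² - 3 = -3 + 2*I²)
u(j, z) = 6 + 4*j
H(K) = 2 + K² + 3*K
N(P, Z) = -9 (N(P, Z) = -9 + (6 + 4*(-3 + 2*(-1)²))*(2 + (-1)² + 3*(-1)) = -9 + (6 + 4*(-3 + 2*1))*(2 + 1 - 3) = -9 + (6 + 4*(-3 + 2))*0 = -9 + (6 + 4*(-1))*0 = -9 + (6 - 4)*0 = -9 + 2*0 = -9 + 0 = -9)
N(-69, -104) - 33264 = -9 - 33264 = -33273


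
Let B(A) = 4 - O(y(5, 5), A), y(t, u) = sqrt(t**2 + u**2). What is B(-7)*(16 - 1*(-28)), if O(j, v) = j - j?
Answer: 176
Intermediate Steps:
O(j, v) = 0
B(A) = 4 (B(A) = 4 - 1*0 = 4 + 0 = 4)
B(-7)*(16 - 1*(-28)) = 4*(16 - 1*(-28)) = 4*(16 + 28) = 4*44 = 176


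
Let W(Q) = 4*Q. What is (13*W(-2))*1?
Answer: -104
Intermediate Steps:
(13*W(-2))*1 = (13*(4*(-2)))*1 = (13*(-8))*1 = -104*1 = -104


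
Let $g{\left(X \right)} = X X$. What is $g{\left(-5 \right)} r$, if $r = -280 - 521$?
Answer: $-20025$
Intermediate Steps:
$g{\left(X \right)} = X^{2}$
$r = -801$
$g{\left(-5 \right)} r = \left(-5\right)^{2} \left(-801\right) = 25 \left(-801\right) = -20025$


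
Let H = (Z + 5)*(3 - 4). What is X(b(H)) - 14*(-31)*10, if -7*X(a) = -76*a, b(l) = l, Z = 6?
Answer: 29544/7 ≈ 4220.6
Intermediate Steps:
H = -11 (H = (6 + 5)*(3 - 4) = 11*(-1) = -11)
X(a) = 76*a/7 (X(a) = -(-76)*a/7 = 76*a/7)
X(b(H)) - 14*(-31)*10 = (76/7)*(-11) - 14*(-31)*10 = -836/7 + 434*10 = -836/7 + 4340 = 29544/7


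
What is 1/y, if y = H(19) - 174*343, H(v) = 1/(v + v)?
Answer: -38/2267915 ≈ -1.6755e-5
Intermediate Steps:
H(v) = 1/(2*v)
y = -2267915/38 (y = (1/2)/19 - 174*343 = (1/2)*(1/19) - 59682 = 1/38 - 59682 = -2267915/38 ≈ -59682.)
1/y = 1/(-2267915/38) = -38/2267915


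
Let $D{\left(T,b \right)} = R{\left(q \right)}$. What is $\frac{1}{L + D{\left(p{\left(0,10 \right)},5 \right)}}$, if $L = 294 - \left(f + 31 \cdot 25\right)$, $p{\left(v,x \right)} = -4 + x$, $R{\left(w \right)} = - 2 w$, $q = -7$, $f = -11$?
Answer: $- \frac{1}{456} \approx -0.002193$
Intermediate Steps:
$D{\left(T,b \right)} = 14$ ($D{\left(T,b \right)} = \left(-2\right) \left(-7\right) = 14$)
$L = -470$ ($L = 294 - \left(-11 + 31 \cdot 25\right) = 294 - \left(-11 + 775\right) = 294 - 764 = -470$)
$\frac{1}{L + D{\left(p{\left(0,10 \right)},5 \right)}} = \frac{1}{-470 + 14} = \frac{1}{-456} = - \frac{1}{456}$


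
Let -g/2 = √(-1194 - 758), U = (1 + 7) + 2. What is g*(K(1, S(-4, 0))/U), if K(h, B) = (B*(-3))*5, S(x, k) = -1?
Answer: -12*I*√122 ≈ -132.54*I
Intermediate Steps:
K(h, B) = -15*B (K(h, B) = -3*B*5 = -15*B)
U = 10 (U = 8 + 2 = 10)
g = -8*I*√122 (g = -2*√(-1194 - 758) = -8*I*√122 ≈ -88.363*I)
g*(K(1, S(-4, 0))/U) = (-8*I*√122)*(-15*(-1)/10) = (-8*I*√122)*(15*(⅒)) = -8*I*√122*(3/2) = -12*I*√122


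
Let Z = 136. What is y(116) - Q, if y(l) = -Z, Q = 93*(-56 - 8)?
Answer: 5816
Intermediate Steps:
Q = -5952 (Q = 93*(-64) = -5952)
y(l) = -136 (y(l) = -1*136 = -136)
y(116) - Q = -136 - 1*(-5952) = -136 + 5952 = 5816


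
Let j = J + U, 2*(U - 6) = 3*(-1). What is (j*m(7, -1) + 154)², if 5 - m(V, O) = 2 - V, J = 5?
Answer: 62001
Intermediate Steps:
U = 9/2 (U = 6 + (3*(-1))/2 = 6 + (½)*(-3) = 6 - 3/2 = 9/2 ≈ 4.5000)
m(V, O) = 3 + V (m(V, O) = 5 - (2 - V) = 5 + (-2 + V) = 3 + V)
j = 19/2 (j = 5 + 9/2 = 19/2 ≈ 9.5000)
(j*m(7, -1) + 154)² = (19*(3 + 7)/2 + 154)² = ((19/2)*10 + 154)² = (95 + 154)² = 249² = 62001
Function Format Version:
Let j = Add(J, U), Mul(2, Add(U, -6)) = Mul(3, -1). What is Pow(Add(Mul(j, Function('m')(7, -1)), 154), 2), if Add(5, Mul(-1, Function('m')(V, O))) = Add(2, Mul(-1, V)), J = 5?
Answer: 62001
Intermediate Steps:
U = Rational(9, 2) (U = Add(6, Mul(Rational(1, 2), Mul(3, -1))) = Add(6, Mul(Rational(1, 2), -3)) = Add(6, Rational(-3, 2)) = Rational(9, 2) ≈ 4.5000)
Function('m')(V, O) = Add(3, V) (Function('m')(V, O) = Add(5, Mul(-1, Add(2, Mul(-1, V)))) = Add(5, Add(-2, V)) = Add(3, V))
j = Rational(19, 2) (j = Add(5, Rational(9, 2)) = Rational(19, 2) ≈ 9.5000)
Pow(Add(Mul(j, Function('m')(7, -1)), 154), 2) = Pow(Add(Mul(Rational(19, 2), Add(3, 7)), 154), 2) = Pow(Add(Mul(Rational(19, 2), 10), 154), 2) = Pow(Add(95, 154), 2) = Pow(249, 2) = 62001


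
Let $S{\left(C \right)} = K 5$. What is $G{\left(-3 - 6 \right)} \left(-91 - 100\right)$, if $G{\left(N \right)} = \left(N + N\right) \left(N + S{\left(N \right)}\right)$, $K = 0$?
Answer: $-30942$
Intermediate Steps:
$S{\left(C \right)} = 0$ ($S{\left(C \right)} = 0 \cdot 5 = 0$)
$G{\left(N \right)} = 2 N^{2}$ ($G{\left(N \right)} = \left(N + N\right) \left(N + 0\right) = 2 N N = 2 N^{2}$)
$G{\left(-3 - 6 \right)} \left(-91 - 100\right) = 2 \left(-3 - 6\right)^{2} \left(-91 - 100\right) = 2 \left(-9\right)^{2} \left(-91 - 100\right) = 2 \cdot 81 \left(-91 - 100\right) = 162 \left(-191\right) = -30942$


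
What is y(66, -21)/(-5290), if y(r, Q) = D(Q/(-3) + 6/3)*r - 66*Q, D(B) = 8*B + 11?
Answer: -3432/2645 ≈ -1.2975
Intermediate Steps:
D(B) = 11 + 8*B
y(r, Q) = -66*Q + r*(27 - 8*Q/3) (y(r, Q) = (11 + 8*(Q/(-3) + 6/3))*r - 66*Q = (11 + 8*(Q*(-1/3) + 6*(1/3)))*r - 66*Q = (11 + 8*(-Q/3 + 2))*r - 66*Q = (11 + 8*(2 - Q/3))*r - 66*Q = (11 + (16 - 8*Q/3))*r - 66*Q = (27 - 8*Q/3)*r - 66*Q = r*(27 - 8*Q/3) - 66*Q = -66*Q + r*(27 - 8*Q/3))
y(66, -21)/(-5290) = (-66*(-21) - 1/3*66*(-81 + 8*(-21)))/(-5290) = (1386 - 1/3*66*(-81 - 168))*(-1/5290) = (1386 - 1/3*66*(-249))*(-1/5290) = (1386 + 5478)*(-1/5290) = 6864*(-1/5290) = -3432/2645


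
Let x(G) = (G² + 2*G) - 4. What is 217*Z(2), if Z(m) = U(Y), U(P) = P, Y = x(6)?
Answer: 9548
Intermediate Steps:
x(G) = -4 + G² + 2*G
Y = 44 (Y = -4 + 6² + 2*6 = -4 + 36 + 12 = 44)
Z(m) = 44
217*Z(2) = 217*44 = 9548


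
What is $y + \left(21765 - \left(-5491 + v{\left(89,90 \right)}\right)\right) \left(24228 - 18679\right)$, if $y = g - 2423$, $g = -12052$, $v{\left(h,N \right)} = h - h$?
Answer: $151229069$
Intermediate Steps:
$v{\left(h,N \right)} = 0$
$y = -14475$ ($y = -12052 - 2423 = -14475$)
$y + \left(21765 - \left(-5491 + v{\left(89,90 \right)}\right)\right) \left(24228 - 18679\right) = -14475 + \left(21765 + \left(5491 - 0\right)\right) \left(24228 - 18679\right) = -14475 + \left(21765 + \left(5491 + 0\right)\right) 5549 = -14475 + \left(21765 + 5491\right) 5549 = -14475 + 27256 \cdot 5549 = -14475 + 151243544 = 151229069$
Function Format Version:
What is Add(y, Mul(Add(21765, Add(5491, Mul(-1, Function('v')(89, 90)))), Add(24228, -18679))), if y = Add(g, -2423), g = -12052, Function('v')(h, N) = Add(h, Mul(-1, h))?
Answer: 151229069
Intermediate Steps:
Function('v')(h, N) = 0
y = -14475 (y = Add(-12052, -2423) = -14475)
Add(y, Mul(Add(21765, Add(5491, Mul(-1, Function('v')(89, 90)))), Add(24228, -18679))) = Add(-14475, Mul(Add(21765, Add(5491, Mul(-1, 0))), Add(24228, -18679))) = Add(-14475, Mul(Add(21765, Add(5491, 0)), 5549)) = Add(-14475, Mul(Add(21765, 5491), 5549)) = Add(-14475, Mul(27256, 5549)) = Add(-14475, 151243544) = 151229069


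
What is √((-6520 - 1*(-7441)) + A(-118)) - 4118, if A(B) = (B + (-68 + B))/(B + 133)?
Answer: -4118 + √202665/15 ≈ -4088.0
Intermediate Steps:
A(B) = (-68 + 2*B)/(133 + B)
√((-6520 - 1*(-7441)) + A(-118)) - 4118 = √((-6520 - 1*(-7441)) + 2*(-34 - 118)/(133 - 118)) - 4118 = √((-6520 + 7441) + 2*(-152)/15) - 4118 = √(921 + 2*(1/15)*(-152)) - 4118 = √(921 - 304/15) - 4118 = √(13511/15) - 4118 = √202665/15 - 4118 = -4118 + √202665/15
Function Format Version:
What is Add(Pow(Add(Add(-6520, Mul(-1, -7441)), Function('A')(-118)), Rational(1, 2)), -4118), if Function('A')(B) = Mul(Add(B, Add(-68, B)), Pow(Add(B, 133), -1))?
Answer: Add(-4118, Mul(Rational(1, 15), Pow(202665, Rational(1, 2)))) ≈ -4088.0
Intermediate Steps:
Function('A')(B) = Mul(Pow(Add(133, B), -1), Add(-68, Mul(2, B))) (Function('A')(B) = Mul(Add(-68, Mul(2, B)), Pow(Add(133, B), -1)) = Mul(Pow(Add(133, B), -1), Add(-68, Mul(2, B))))
Add(Pow(Add(Add(-6520, Mul(-1, -7441)), Function('A')(-118)), Rational(1, 2)), -4118) = Add(Pow(Add(Add(-6520, Mul(-1, -7441)), Mul(2, Pow(Add(133, -118), -1), Add(-34, -118))), Rational(1, 2)), -4118) = Add(Pow(Add(Add(-6520, 7441), Mul(2, Pow(15, -1), -152)), Rational(1, 2)), -4118) = Add(Pow(Add(921, Mul(2, Rational(1, 15), -152)), Rational(1, 2)), -4118) = Add(Pow(Add(921, Rational(-304, 15)), Rational(1, 2)), -4118) = Add(Pow(Rational(13511, 15), Rational(1, 2)), -4118) = Add(Mul(Rational(1, 15), Pow(202665, Rational(1, 2))), -4118) = Add(-4118, Mul(Rational(1, 15), Pow(202665, Rational(1, 2))))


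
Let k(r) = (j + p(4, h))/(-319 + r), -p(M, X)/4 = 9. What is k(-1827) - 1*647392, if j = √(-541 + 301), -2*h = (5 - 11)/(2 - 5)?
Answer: -694651598/1073 - 2*I*√15/1073 ≈ -6.4739e+5 - 0.007219*I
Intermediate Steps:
h = -1 (h = -(5 - 11)/(2*(2 - 5)) = -(-3)/(-3) = -(-3)*(-1)/3 = -½*2 = -1)
p(M, X) = -36 (p(M, X) = -4*9 = -36)
j = 4*I*√15 (j = √(-240) = 4*I*√15 ≈ 15.492*I)
k(r) = (-36 + 4*I*√15)/(-319 + r) (k(r) = (4*I*√15 - 36)/(-319 + r) = (-36 + 4*I*√15)/(-319 + r))
k(-1827) - 1*647392 = 4*(-9 + I*√15)/(-319 - 1827) - 1*647392 = 4*(-9 + I*√15)/(-2146) - 647392 = 4*(-1/2146)*(-9 + I*√15) - 647392 = (18/1073 - 2*I*√15/1073) - 647392 = -694651598/1073 - 2*I*√15/1073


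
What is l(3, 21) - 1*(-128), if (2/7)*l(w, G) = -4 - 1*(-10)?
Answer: 149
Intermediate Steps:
l(w, G) = 21 (l(w, G) = 7*(-4 - 1*(-10))/2 = 7*(-4 + 10)/2 = (7/2)*6 = 21)
l(3, 21) - 1*(-128) = 21 - 1*(-128) = 21 + 128 = 149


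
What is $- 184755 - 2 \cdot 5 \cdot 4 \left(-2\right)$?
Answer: $-14780400$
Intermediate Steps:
$- 184755 - 2 \cdot 5 \cdot 4 \left(-2\right) = - 184755 \left(-2\right) 20 \left(-2\right) = - 184755 \left(\left(-40\right) \left(-2\right)\right) = \left(-184755\right) 80 = -14780400$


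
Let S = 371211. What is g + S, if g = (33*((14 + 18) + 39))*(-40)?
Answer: 277491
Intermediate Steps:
g = -93720 (g = (33*(32 + 39))*(-40) = (33*71)*(-40) = 2343*(-40) = -93720)
g + S = -93720 + 371211 = 277491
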